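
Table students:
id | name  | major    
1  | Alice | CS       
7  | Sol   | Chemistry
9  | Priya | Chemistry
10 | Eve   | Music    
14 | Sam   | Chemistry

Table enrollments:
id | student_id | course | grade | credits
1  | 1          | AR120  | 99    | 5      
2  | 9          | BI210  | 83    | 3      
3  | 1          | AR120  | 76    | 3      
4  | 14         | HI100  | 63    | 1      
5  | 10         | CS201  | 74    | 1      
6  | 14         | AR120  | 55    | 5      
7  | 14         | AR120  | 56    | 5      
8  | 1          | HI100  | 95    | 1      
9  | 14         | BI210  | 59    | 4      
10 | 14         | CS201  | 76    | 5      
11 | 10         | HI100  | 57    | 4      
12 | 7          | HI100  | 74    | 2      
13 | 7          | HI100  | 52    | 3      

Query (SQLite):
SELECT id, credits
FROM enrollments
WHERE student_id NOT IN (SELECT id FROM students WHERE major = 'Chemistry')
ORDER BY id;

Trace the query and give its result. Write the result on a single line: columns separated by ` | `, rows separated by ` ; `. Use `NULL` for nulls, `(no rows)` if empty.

Inner query: students.id where major = 'Chemistry'.
Outer: keep enrollments rows whose student_id is not in that set.
Inner query → {7, 9, 14}

1 | 5 ; 3 | 3 ; 5 | 1 ; 8 | 1 ; 11 | 4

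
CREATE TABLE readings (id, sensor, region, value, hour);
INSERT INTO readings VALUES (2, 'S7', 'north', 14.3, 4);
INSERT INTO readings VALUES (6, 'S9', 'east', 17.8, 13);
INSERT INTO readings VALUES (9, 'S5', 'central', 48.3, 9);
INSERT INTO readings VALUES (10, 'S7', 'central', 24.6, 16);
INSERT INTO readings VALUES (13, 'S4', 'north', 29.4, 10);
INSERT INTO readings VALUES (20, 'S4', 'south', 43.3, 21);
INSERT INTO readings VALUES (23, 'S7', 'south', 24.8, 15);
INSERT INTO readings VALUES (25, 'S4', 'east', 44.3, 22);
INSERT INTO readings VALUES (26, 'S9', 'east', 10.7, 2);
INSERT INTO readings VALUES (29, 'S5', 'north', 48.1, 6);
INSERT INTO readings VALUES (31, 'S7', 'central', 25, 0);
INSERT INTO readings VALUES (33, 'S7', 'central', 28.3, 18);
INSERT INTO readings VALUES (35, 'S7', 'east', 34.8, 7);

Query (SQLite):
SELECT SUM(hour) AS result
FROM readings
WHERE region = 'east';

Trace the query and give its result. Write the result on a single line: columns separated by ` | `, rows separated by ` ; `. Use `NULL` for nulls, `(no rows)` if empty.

Rows where region='east' → hour values: [13, 22, 2, 7].
SUM of non-NULL values = 44.

44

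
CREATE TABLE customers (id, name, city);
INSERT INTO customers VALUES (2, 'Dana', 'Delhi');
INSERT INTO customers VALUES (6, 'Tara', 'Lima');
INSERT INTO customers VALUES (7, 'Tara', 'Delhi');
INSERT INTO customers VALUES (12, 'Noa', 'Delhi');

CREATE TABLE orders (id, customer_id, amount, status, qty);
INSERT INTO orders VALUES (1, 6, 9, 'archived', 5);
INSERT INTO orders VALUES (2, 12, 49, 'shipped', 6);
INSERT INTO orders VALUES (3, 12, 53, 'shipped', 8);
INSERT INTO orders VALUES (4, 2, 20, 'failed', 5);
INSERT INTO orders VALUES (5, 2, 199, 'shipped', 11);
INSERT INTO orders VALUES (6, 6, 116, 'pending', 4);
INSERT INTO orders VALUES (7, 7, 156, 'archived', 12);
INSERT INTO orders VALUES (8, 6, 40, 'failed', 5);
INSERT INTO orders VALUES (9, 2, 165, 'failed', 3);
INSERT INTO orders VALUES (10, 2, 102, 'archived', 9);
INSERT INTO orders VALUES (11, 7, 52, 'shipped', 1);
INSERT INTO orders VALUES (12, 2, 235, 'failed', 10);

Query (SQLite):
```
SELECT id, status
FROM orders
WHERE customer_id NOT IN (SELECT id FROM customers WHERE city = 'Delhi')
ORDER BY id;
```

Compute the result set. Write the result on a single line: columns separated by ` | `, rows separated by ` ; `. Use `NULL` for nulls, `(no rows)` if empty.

Inner query: customers.id where city = 'Delhi'.
Outer: keep orders rows whose customer_id is not in that set.
Inner query → {2, 7, 12}

1 | archived ; 6 | pending ; 8 | failed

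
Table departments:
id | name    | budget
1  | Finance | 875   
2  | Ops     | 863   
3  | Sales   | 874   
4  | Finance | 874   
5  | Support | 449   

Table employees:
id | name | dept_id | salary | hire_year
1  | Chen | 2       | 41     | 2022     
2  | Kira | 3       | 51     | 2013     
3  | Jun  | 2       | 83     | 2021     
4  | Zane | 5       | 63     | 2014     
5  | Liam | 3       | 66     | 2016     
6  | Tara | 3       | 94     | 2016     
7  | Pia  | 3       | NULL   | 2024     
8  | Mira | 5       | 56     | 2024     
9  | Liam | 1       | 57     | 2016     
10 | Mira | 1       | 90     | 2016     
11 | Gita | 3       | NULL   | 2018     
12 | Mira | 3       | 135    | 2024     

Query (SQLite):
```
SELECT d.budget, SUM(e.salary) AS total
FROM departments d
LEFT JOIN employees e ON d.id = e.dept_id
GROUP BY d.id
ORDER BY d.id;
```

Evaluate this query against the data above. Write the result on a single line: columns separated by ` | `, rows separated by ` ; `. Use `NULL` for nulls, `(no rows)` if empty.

LEFT JOIN keeps every departments row; unmatched ones get NULL for employees columns.
Group by departments.id and compute SUM(e.salary). SUM over an all-NULL group is NULL.
  1: ids {9, 10} → SUM(e.salary)=147
  2: ids {1, 3} → SUM(e.salary)=124
  3: ids {2, 5, 6, 7, 11, 12} → SUM(e.salary)=346
  4: ids {—} → SUM(e.salary)=NULL
  5: ids {4, 8} → SUM(e.salary)=119

875 | 147 ; 863 | 124 ; 874 | 346 ; 874 | NULL ; 449 | 119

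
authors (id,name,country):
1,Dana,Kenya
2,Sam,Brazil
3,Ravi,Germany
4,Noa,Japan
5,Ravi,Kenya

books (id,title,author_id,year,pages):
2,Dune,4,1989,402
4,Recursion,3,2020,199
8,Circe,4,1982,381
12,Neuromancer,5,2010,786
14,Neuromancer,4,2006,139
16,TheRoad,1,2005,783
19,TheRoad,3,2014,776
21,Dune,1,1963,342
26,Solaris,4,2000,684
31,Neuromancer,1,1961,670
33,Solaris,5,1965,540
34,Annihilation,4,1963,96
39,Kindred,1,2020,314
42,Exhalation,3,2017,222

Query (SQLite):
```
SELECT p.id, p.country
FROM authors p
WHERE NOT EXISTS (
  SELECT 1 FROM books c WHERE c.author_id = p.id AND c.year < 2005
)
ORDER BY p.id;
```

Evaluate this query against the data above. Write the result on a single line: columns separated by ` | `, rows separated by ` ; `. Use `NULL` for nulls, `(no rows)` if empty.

For each authors row, check whether any books with matching author_id has year < 2005.
Keep rows where that is false.

2 | Brazil ; 3 | Germany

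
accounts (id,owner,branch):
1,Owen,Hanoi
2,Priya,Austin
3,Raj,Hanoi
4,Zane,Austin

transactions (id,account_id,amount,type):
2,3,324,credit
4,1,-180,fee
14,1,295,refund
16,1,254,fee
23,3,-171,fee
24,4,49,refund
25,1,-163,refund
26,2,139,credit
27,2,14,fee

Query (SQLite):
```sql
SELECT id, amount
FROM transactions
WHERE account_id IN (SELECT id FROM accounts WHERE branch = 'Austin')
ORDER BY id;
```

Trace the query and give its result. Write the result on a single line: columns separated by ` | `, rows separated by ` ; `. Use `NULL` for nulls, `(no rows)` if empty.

24 | 49 ; 26 | 139 ; 27 | 14

Inner query: accounts.id where branch = 'Austin'.
Outer: keep transactions rows whose account_id is in that set.
Inner query → {2, 4}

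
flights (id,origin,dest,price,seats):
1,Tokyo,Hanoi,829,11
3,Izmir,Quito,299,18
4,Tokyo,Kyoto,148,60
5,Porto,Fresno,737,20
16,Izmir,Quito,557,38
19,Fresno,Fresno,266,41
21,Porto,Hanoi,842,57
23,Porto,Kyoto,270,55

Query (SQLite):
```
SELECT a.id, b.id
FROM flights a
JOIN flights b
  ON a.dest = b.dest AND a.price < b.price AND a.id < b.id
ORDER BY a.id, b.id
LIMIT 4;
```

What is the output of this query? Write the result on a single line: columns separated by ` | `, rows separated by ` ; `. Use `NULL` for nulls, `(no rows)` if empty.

Pairs (a,b) with same dest, a.price < b.price, a.id < b.id.
dest groups: Fresno:{5,19} Hanoi:{1,21} Kyoto:{4,23} Quito:{3,16}
Ordered by (a.id, b.id); first 4.

1 | 21 ; 3 | 16 ; 4 | 23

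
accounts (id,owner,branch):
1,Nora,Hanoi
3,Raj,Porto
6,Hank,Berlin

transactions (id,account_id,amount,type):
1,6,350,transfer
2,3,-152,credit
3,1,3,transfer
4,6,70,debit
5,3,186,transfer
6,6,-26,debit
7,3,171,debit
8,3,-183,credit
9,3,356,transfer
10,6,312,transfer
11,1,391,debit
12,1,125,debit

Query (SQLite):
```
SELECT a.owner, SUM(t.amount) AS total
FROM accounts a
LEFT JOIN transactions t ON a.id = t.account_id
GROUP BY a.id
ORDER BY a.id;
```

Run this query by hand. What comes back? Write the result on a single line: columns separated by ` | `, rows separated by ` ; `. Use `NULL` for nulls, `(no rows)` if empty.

LEFT JOIN keeps every accounts row; unmatched ones get NULL for transactions columns.
Group by accounts.id and compute SUM(t.amount). SUM over an all-NULL group is NULL.
  1: ids {3, 11, 12} → SUM(t.amount)=519
  3: ids {2, 5, 7, 8, 9} → SUM(t.amount)=378
  6: ids {1, 4, 6, 10} → SUM(t.amount)=706

Nora | 519 ; Raj | 378 ; Hank | 706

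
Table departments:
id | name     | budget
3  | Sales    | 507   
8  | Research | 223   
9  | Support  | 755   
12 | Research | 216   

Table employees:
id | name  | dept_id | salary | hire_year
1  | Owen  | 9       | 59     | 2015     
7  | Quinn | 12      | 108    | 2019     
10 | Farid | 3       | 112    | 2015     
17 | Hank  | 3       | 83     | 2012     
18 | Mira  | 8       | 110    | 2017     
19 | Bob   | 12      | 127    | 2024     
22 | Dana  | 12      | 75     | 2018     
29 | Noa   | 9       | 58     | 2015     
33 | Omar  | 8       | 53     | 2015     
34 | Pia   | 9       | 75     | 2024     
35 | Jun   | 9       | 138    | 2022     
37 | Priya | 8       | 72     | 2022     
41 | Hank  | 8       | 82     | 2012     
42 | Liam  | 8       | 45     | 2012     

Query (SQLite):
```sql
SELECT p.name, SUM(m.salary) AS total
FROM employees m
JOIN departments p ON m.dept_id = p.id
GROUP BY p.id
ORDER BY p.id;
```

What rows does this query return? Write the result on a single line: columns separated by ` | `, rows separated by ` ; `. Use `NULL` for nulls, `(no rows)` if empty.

Sales | 195 ; Research | 362 ; Support | 330 ; Research | 310

Join each employees row to its departments via dept_id.
Group joined rows by departments.id; compute SUM(m.salary) per group.
  3: ids {10, 17} → SUM(m.salary)=195
  8: ids {18, 33, 37, 41, 42} → SUM(m.salary)=362
  9: ids {1, 29, 34, 35} → SUM(m.salary)=330
  12: ids {7, 19, 22} → SUM(m.salary)=310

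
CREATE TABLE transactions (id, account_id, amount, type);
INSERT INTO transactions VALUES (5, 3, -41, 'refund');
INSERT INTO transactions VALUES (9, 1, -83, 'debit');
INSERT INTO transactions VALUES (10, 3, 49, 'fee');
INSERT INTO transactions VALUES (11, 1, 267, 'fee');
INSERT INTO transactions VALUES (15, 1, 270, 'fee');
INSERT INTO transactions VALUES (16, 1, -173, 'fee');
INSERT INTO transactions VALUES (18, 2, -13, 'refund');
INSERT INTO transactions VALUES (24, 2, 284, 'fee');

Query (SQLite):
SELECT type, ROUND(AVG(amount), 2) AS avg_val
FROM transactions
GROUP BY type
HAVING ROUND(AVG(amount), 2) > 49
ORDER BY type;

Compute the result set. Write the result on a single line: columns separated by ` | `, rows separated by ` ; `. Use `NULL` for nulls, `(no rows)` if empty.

fee | 139.4

Partition transactions by type; compute ROUND(AVG(amount), 2) within each group.
HAVING: keep groups where ROUND(AVG(amount), 2) > 49.
  debit: ids {9} → ROUND(AVG(amount), 2)=-83
  fee: ids {10, 11, 15, 16, 24} → ROUND(AVG(amount), 2)=139.4
  refund: ids {5, 18} → ROUND(AVG(amount), 2)=-27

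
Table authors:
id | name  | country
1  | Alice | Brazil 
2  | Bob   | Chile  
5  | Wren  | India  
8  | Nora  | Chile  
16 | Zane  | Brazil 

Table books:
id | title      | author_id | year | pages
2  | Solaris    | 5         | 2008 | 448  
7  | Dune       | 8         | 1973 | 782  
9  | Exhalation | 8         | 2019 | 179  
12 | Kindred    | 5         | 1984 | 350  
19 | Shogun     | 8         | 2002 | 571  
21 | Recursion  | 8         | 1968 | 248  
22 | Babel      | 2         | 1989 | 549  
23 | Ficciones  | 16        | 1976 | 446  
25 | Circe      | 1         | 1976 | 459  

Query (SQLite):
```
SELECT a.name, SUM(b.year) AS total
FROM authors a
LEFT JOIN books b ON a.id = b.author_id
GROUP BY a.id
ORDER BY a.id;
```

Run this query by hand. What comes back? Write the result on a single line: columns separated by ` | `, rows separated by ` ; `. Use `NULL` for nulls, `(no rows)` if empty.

Alice | 1976 ; Bob | 1989 ; Wren | 3992 ; Nora | 7962 ; Zane | 1976

LEFT JOIN keeps every authors row; unmatched ones get NULL for books columns.
Group by authors.id and compute SUM(b.year). SUM over an all-NULL group is NULL.
  1: ids {25} → SUM(b.year)=1976
  2: ids {22} → SUM(b.year)=1989
  5: ids {2, 12} → SUM(b.year)=3992
  8: ids {7, 9, 19, 21} → SUM(b.year)=7962
  16: ids {23} → SUM(b.year)=1976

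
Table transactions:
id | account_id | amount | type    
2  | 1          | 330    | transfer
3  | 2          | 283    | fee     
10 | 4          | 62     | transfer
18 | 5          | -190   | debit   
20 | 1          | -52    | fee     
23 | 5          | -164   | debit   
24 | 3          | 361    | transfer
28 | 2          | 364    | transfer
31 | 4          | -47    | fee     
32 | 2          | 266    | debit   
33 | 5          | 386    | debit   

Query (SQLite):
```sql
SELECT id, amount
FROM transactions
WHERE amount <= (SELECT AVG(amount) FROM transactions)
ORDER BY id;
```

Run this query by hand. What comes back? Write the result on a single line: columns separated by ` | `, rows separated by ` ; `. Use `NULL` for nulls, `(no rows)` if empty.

10 | 62 ; 18 | -190 ; 20 | -52 ; 23 | -164 ; 31 | -47

Scalar subquery: AVG(amount) over all transactions rows = 145.363636 (≈; comparison uses full precision).
Keep rows where amount <= that value.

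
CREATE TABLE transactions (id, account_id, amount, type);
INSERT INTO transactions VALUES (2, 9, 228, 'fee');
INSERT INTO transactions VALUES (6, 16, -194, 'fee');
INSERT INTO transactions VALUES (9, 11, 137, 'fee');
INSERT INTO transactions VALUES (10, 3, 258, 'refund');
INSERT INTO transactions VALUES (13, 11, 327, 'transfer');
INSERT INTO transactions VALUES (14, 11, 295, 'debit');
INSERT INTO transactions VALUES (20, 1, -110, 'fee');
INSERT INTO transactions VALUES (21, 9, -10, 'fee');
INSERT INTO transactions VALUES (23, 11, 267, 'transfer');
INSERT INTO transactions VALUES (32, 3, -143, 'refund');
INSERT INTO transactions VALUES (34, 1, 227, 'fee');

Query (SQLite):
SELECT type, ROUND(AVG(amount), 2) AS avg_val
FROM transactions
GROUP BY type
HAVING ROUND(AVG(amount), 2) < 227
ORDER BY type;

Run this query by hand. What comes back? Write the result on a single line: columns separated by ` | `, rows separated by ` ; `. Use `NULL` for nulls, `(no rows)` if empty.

fee | 46.33 ; refund | 57.5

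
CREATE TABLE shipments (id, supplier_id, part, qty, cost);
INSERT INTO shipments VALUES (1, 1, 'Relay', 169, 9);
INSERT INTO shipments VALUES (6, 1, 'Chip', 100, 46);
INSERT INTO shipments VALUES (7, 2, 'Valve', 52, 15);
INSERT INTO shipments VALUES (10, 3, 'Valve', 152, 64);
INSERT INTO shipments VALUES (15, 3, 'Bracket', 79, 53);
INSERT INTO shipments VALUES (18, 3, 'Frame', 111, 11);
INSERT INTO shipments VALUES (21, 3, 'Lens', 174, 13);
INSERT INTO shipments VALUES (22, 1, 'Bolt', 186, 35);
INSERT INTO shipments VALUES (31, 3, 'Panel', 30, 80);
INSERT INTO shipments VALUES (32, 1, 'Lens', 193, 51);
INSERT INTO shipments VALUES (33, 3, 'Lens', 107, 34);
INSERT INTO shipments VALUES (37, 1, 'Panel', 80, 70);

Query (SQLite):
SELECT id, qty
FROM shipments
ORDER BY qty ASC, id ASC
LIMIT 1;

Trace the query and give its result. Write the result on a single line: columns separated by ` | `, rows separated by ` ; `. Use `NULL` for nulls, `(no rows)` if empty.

31 | 30

Sort by qty asc, tiebreak id asc: (30, id=31), (52, id=7), (79, id=15), (80, id=37) …. Take first 1.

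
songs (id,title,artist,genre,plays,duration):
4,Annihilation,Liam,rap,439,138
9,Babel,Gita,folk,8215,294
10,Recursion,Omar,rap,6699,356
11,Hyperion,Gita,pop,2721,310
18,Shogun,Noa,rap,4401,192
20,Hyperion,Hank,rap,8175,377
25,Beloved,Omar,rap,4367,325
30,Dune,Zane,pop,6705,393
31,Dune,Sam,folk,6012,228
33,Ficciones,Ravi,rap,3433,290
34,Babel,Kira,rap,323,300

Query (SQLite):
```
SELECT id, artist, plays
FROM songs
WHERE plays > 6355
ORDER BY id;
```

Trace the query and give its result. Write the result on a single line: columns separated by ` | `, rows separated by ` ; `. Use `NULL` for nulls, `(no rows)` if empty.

plays > 6355: ids {9, 10, 20, 30}

9 | Gita | 8215 ; 10 | Omar | 6699 ; 20 | Hank | 8175 ; 30 | Zane | 6705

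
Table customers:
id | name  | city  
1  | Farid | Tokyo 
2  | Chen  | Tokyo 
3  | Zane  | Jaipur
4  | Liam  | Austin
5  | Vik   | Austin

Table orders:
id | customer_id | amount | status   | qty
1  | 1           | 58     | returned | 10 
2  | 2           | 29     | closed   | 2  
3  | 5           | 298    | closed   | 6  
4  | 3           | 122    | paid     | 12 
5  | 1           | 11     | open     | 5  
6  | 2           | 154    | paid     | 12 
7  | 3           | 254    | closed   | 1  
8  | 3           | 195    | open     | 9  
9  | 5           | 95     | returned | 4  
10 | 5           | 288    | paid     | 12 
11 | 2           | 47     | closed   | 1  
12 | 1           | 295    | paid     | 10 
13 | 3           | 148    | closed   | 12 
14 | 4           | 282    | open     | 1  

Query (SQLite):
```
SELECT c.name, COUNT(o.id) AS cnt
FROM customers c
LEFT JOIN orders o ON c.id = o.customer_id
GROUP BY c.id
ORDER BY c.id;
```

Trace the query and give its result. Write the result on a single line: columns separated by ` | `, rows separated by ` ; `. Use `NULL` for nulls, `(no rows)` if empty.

LEFT JOIN keeps every customers row; unmatched ones get NULL for orders columns.
Group by customers.id and compute COUNT(o.id). COUNT(col) of an all-NULL group is 0.
  1: ids {1, 5, 12} → COUNT(o.id)=3
  2: ids {2, 6, 11} → COUNT(o.id)=3
  3: ids {4, 7, 8, 13} → COUNT(o.id)=4
  4: ids {14} → COUNT(o.id)=1
  5: ids {3, 9, 10} → COUNT(o.id)=3

Farid | 3 ; Chen | 3 ; Zane | 4 ; Liam | 1 ; Vik | 3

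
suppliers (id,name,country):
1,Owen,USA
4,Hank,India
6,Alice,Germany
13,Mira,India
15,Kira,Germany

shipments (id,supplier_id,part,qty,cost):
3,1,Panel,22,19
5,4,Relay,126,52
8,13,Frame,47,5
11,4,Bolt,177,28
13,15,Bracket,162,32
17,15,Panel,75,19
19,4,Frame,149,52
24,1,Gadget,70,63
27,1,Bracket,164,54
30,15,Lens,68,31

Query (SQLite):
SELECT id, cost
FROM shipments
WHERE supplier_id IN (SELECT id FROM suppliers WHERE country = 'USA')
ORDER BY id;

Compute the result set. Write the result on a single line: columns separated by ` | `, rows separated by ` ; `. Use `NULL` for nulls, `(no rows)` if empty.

Inner query: suppliers.id where country = 'USA'.
Outer: keep shipments rows whose supplier_id is in that set.
Inner query → {1}

3 | 19 ; 24 | 63 ; 27 | 54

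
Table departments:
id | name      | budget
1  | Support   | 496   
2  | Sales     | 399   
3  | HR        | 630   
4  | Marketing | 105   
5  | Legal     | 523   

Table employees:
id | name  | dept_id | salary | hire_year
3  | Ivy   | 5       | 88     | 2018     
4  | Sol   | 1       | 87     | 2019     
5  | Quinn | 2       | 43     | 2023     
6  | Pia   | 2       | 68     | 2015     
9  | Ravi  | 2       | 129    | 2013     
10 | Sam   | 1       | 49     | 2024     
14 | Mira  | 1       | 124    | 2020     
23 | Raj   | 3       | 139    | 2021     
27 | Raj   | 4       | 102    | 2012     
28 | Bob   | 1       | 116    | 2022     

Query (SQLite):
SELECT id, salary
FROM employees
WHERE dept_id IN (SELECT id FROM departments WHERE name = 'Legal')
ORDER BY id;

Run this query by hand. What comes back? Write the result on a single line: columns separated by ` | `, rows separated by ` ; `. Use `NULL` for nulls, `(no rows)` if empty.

Inner query: departments.id where name = 'Legal'.
Outer: keep employees rows whose dept_id is in that set.
Inner query → {5}

3 | 88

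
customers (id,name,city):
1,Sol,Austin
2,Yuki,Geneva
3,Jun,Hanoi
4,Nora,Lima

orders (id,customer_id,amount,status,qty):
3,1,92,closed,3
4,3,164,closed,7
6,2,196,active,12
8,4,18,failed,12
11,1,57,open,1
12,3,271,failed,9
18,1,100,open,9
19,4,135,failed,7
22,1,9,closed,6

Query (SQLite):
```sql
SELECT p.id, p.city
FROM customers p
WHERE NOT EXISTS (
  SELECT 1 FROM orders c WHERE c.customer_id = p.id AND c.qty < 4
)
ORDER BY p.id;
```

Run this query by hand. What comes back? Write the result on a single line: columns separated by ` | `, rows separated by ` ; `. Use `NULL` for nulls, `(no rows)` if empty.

2 | Geneva ; 3 | Hanoi ; 4 | Lima

For each customers row, check whether any orders with matching customer_id has qty < 4.
Keep rows where that is false.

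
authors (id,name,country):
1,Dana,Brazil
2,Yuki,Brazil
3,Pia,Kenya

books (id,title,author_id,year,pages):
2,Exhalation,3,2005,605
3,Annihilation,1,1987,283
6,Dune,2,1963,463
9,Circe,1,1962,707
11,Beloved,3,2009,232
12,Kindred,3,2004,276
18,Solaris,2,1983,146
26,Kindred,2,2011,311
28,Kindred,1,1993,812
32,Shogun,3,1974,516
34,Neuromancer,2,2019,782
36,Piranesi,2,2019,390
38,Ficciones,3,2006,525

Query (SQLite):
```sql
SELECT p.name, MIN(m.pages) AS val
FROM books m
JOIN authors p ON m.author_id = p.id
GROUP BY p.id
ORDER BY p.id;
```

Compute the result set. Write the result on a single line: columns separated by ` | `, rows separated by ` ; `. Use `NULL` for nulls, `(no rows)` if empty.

Dana | 283 ; Yuki | 146 ; Pia | 232

Join each books row to its authors via author_id.
Group joined rows by authors.id; compute MIN(m.pages) per group.
  1: ids {3, 9, 28} → MIN(m.pages)=283
  2: ids {6, 18, 26, 34, 36} → MIN(m.pages)=146
  3: ids {2, 11, 12, 32, 38} → MIN(m.pages)=232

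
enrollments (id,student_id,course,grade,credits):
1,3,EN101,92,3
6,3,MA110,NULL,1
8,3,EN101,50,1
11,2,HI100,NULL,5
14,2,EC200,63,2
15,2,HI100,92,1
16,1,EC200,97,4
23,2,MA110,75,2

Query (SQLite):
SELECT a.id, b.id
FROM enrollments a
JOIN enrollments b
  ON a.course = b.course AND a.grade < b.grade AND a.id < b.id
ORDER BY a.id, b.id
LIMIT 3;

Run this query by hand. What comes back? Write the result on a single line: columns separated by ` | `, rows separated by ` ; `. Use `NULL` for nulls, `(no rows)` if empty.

Pairs (a,b) with same course, a.grade < b.grade, a.id < b.id.
course groups: EC200:{14,16} EN101:{1,8} HI100:{11,15} MA110:{6,23}
Ordered by (a.id, b.id); first 3.

14 | 16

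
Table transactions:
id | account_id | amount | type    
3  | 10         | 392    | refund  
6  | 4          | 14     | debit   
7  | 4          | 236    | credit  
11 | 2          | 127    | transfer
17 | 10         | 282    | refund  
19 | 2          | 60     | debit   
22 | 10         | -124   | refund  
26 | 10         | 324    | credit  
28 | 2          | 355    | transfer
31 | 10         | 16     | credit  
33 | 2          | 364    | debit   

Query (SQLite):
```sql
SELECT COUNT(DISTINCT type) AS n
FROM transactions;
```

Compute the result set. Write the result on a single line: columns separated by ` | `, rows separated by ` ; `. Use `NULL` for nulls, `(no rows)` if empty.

4

Count distinct non-NULL type values.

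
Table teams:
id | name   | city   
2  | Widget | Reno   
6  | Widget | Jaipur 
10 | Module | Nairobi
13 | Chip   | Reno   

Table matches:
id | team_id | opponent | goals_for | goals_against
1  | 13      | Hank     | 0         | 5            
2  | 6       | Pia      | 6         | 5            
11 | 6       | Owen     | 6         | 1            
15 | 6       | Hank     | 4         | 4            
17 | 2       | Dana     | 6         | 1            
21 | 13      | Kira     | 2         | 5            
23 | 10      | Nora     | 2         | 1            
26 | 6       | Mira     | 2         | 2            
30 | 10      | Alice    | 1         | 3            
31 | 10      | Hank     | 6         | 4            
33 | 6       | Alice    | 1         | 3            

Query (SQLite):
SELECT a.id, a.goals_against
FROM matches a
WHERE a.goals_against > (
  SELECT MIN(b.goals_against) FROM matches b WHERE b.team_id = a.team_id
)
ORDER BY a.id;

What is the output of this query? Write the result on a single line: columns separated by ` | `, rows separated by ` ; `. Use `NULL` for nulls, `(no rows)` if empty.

2 | 5 ; 15 | 4 ; 26 | 2 ; 30 | 3 ; 31 | 4 ; 33 | 3

For each matches row a, compute MIN(goals_against) over rows sharing a.team_id.
Keep row a if a.goals_against > that per-group MIN.
  team_id=2: MIN(goals_against) = 1
  team_id=6: MIN(goals_against) = 1
  team_id=10: MIN(goals_against) = 1
  team_id=13: MIN(goals_against) = 5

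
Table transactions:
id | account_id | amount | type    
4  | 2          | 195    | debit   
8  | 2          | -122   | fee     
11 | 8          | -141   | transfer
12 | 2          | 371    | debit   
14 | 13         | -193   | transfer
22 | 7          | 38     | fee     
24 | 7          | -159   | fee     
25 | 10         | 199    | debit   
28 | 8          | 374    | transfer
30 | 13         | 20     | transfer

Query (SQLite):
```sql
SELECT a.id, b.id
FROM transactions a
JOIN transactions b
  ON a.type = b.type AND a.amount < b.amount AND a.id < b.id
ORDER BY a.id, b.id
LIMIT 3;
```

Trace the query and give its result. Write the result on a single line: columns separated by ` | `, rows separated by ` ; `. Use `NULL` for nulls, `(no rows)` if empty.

4 | 12 ; 4 | 25 ; 8 | 22

Pairs (a,b) with same type, a.amount < b.amount, a.id < b.id.
type groups: debit:{4,12,25} fee:{8,22,24} transfer:{11,14,28,30}
Ordered by (a.id, b.id); first 3.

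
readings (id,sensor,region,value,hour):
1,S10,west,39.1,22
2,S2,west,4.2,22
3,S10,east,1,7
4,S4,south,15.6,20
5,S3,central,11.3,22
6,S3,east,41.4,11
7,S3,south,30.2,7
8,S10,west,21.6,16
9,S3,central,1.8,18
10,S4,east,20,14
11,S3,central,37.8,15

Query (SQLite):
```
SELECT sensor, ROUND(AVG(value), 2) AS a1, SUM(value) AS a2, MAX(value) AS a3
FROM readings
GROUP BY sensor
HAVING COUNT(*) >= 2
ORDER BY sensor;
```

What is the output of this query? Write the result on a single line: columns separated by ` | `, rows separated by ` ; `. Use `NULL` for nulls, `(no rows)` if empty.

Group readings by sensor.
Per group compute: ROUND(AVG(value), 2), SUM(value), MAX(value).
HAVING: drop groups with fewer than 2 rows.
  S10: ids {1, 3, 8} → ROUND(AVG(value), 2)=20.57, SUM(value)=61.7, MAX(value)=39.1
  S2: ids {2} → ROUND(AVG(value), 2)=4.2, SUM(value)=4.2, MAX(value)=4.2
  S3: ids {5, 6, 7, 9, 11} → ROUND(AVG(value), 2)=24.5, SUM(value)=122.5, MAX(value)=41.4
  S4: ids {4, 10} → ROUND(AVG(value), 2)=17.8, SUM(value)=35.6, MAX(value)=20

S10 | 20.57 | 61.7 | 39.1 ; S3 | 24.5 | 122.5 | 41.4 ; S4 | 17.8 | 35.6 | 20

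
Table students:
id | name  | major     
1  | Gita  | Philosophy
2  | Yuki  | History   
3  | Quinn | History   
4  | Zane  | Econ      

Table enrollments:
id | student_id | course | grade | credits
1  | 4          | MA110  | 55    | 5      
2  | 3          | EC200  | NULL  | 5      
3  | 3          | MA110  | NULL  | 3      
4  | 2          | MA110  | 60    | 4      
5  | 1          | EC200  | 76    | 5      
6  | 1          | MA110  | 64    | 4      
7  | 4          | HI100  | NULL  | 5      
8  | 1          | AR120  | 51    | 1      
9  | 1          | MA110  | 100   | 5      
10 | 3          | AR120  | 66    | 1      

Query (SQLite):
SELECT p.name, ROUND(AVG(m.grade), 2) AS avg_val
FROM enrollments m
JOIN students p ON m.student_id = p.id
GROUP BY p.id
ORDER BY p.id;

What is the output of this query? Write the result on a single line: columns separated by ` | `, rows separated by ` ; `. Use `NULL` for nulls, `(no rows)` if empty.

Join each enrollments row to its students via student_id.
Group joined rows by students.id; compute ROUND(AVG(m.grade), 2) per group.
  1: ids {5, 6, 8, 9} → ROUND(AVG(m.grade), 2)=72.75
  2: ids {4} → ROUND(AVG(m.grade), 2)=60
  3: ids {2, 3, 10} → ROUND(AVG(m.grade), 2)=66
  4: ids {1, 7} → ROUND(AVG(m.grade), 2)=55

Gita | 72.75 ; Yuki | 60 ; Quinn | 66 ; Zane | 55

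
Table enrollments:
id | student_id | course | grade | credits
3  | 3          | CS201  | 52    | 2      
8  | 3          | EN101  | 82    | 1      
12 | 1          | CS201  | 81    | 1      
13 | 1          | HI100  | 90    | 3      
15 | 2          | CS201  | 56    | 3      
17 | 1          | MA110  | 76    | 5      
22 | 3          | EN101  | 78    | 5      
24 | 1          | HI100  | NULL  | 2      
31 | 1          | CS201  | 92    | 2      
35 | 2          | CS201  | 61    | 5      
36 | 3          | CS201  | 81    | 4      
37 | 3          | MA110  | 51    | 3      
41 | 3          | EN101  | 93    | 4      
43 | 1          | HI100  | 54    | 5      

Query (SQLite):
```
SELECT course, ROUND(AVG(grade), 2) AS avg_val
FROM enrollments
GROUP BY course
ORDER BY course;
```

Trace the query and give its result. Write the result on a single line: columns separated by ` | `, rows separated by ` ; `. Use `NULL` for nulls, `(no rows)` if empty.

Partition enrollments by course; compute ROUND(AVG(grade), 2) within each group.
  CS201: ids {3, 12, 15, 31, 35, 36} → ROUND(AVG(grade), 2)=70.5
  EN101: ids {8, 22, 41} → ROUND(AVG(grade), 2)=84.33
  HI100: ids {13, 24, 43} → ROUND(AVG(grade), 2)=72
  MA110: ids {17, 37} → ROUND(AVG(grade), 2)=63.5

CS201 | 70.5 ; EN101 | 84.33 ; HI100 | 72 ; MA110 | 63.5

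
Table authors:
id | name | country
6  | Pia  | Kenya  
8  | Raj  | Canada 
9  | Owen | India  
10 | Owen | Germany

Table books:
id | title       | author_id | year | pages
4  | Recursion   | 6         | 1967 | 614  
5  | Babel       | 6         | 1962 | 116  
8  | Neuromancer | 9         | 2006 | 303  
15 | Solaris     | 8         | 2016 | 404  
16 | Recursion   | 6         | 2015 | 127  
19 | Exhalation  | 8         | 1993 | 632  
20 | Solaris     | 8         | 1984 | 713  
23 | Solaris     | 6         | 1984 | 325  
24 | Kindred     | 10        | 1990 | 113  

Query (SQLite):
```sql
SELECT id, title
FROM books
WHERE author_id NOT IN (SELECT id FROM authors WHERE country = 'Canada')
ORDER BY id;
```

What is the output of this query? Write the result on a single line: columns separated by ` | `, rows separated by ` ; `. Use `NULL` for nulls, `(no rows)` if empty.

4 | Recursion ; 5 | Babel ; 8 | Neuromancer ; 16 | Recursion ; 23 | Solaris ; 24 | Kindred

Inner query: authors.id where country = 'Canada'.
Outer: keep books rows whose author_id is not in that set.
Inner query → {8}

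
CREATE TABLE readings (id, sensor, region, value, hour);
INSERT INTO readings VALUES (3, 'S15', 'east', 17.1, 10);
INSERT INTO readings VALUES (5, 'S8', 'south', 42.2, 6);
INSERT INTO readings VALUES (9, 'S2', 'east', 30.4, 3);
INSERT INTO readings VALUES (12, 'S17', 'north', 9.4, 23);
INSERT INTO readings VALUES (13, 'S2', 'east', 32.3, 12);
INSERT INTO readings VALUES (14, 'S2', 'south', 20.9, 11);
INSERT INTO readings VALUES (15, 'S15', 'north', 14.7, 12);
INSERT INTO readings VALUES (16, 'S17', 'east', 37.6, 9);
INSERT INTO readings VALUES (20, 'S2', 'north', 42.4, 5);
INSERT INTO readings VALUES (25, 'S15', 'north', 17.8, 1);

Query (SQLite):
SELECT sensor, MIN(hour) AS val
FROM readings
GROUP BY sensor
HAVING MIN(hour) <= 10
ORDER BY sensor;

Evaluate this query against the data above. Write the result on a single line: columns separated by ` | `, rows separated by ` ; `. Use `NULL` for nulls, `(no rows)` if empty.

S15 | 1 ; S17 | 9 ; S2 | 3 ; S8 | 6

Partition readings by sensor; compute MIN(hour) within each group.
HAVING: keep groups where MIN(hour) <= 10.
  S15: ids {3, 15, 25} → MIN(hour)=1
  S17: ids {12, 16} → MIN(hour)=9
  S2: ids {9, 13, 14, 20} → MIN(hour)=3
  S8: ids {5} → MIN(hour)=6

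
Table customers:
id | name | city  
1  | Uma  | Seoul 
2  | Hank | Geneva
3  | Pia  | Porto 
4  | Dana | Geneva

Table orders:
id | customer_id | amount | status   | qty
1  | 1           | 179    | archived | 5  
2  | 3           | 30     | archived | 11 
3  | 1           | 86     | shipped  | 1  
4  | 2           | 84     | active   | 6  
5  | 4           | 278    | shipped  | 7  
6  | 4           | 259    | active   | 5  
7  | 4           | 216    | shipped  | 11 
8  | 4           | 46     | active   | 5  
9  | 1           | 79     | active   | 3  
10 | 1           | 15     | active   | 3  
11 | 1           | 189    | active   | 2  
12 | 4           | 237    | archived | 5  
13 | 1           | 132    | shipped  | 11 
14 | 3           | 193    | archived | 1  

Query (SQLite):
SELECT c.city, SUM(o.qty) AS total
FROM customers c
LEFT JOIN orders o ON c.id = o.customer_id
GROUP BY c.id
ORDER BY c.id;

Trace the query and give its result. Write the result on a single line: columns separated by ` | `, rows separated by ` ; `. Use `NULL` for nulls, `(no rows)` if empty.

LEFT JOIN keeps every customers row; unmatched ones get NULL for orders columns.
Group by customers.id and compute SUM(o.qty). SUM over an all-NULL group is NULL.
  1: ids {1, 3, 9, 10, 11, 13} → SUM(o.qty)=25
  2: ids {4} → SUM(o.qty)=6
  3: ids {2, 14} → SUM(o.qty)=12
  4: ids {5, 6, 7, 8, 12} → SUM(o.qty)=33

Seoul | 25 ; Geneva | 6 ; Porto | 12 ; Geneva | 33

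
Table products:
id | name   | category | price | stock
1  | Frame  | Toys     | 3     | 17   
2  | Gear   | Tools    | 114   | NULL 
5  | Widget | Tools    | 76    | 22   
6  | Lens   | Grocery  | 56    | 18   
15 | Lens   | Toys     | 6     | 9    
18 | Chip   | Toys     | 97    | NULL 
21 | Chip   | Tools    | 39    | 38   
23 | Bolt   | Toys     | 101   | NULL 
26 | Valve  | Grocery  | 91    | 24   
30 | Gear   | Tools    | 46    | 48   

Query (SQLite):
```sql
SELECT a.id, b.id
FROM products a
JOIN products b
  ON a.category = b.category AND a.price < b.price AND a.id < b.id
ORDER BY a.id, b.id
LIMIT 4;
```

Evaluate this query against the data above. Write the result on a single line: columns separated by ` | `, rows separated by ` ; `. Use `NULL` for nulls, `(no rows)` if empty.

Pairs (a,b) with same category, a.price < b.price, a.id < b.id.
category groups: Grocery:{6,26} Tools:{2,5,21,30} Toys:{1,15,18,23}
Ordered by (a.id, b.id); first 4.

1 | 15 ; 1 | 18 ; 1 | 23 ; 6 | 26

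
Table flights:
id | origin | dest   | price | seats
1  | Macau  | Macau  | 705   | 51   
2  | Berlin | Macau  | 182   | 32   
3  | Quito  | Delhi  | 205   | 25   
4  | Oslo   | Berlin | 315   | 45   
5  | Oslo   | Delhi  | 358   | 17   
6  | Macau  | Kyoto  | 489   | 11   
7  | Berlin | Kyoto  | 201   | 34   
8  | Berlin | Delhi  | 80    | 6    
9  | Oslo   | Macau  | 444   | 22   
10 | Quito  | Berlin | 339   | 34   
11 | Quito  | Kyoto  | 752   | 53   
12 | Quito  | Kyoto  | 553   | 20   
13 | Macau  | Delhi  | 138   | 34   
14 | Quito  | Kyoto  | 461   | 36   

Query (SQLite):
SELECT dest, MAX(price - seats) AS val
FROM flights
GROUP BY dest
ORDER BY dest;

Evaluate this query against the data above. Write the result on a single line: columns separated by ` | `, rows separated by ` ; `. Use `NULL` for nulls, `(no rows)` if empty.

Berlin | 305 ; Delhi | 341 ; Kyoto | 699 ; Macau | 654

For each row compute price - seats.
Group by dest; take MAX of the expression per group.
  Berlin: ids {4, 10} → MAX(price - seats)=305
  Delhi: ids {3, 5, 8, 13} → MAX(price - seats)=341
  Kyoto: ids {6, 7, 11, 12, 14} → MAX(price - seats)=699
  Macau: ids {1, 2, 9} → MAX(price - seats)=654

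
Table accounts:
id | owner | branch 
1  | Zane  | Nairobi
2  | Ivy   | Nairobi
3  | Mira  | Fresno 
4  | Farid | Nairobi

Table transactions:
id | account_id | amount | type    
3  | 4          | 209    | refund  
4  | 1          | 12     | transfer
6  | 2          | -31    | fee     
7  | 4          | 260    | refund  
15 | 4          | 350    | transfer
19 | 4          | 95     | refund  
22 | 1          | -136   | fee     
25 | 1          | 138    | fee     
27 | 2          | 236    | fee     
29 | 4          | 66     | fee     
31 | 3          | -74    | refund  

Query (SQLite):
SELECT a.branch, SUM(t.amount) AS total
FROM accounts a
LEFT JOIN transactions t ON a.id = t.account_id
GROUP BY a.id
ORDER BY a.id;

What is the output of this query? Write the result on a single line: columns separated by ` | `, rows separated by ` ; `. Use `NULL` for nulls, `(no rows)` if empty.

LEFT JOIN keeps every accounts row; unmatched ones get NULL for transactions columns.
Group by accounts.id and compute SUM(t.amount). SUM over an all-NULL group is NULL.
  1: ids {4, 22, 25} → SUM(t.amount)=14
  2: ids {6, 27} → SUM(t.amount)=205
  3: ids {31} → SUM(t.amount)=-74
  4: ids {3, 7, 15, 19, 29} → SUM(t.amount)=980

Nairobi | 14 ; Nairobi | 205 ; Fresno | -74 ; Nairobi | 980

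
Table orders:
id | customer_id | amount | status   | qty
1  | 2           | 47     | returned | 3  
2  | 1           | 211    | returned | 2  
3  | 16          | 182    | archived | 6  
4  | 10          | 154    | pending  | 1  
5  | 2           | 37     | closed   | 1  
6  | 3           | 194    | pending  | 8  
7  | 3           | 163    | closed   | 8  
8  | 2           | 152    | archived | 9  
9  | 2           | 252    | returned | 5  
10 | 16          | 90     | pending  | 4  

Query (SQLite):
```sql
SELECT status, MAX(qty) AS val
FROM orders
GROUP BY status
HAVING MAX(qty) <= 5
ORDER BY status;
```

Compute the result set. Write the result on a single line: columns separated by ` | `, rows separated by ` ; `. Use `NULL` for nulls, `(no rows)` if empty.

returned | 5

Partition orders by status; compute MAX(qty) within each group.
HAVING: keep groups where MAX(qty) <= 5.
  archived: ids {3, 8} → MAX(qty)=9
  closed: ids {5, 7} → MAX(qty)=8
  pending: ids {4, 6, 10} → MAX(qty)=8
  returned: ids {1, 2, 9} → MAX(qty)=5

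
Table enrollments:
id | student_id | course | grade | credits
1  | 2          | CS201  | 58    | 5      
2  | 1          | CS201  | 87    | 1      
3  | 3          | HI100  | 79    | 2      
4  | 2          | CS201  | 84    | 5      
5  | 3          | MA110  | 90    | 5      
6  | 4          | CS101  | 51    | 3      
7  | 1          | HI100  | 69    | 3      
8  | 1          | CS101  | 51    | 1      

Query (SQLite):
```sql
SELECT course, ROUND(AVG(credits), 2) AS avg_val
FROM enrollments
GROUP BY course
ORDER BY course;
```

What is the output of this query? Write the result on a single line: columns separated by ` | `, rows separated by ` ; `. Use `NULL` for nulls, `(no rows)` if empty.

CS101 | 2 ; CS201 | 3.67 ; HI100 | 2.5 ; MA110 | 5

Partition enrollments by course; compute ROUND(AVG(credits), 2) within each group.
  CS101: ids {6, 8} → ROUND(AVG(credits), 2)=2
  CS201: ids {1, 2, 4} → ROUND(AVG(credits), 2)=3.67
  HI100: ids {3, 7} → ROUND(AVG(credits), 2)=2.5
  MA110: ids {5} → ROUND(AVG(credits), 2)=5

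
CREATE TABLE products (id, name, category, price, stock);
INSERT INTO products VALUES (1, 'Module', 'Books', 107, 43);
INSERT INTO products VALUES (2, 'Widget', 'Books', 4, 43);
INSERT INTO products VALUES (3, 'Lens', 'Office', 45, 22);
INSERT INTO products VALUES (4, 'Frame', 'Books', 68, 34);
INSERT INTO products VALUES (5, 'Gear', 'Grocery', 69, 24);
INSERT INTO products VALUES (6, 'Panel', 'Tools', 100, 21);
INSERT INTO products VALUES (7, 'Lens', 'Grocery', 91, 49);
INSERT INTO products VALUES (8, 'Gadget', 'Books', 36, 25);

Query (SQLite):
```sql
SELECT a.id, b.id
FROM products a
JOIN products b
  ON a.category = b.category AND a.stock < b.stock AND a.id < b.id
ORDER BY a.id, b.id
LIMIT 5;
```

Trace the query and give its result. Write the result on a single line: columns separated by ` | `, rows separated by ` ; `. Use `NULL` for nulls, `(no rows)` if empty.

5 | 7

Pairs (a,b) with same category, a.stock < b.stock, a.id < b.id.
category groups: Books:{1,2,4,8} Grocery:{5,7} Office:{3} Tools:{6}
Ordered by (a.id, b.id); first 5.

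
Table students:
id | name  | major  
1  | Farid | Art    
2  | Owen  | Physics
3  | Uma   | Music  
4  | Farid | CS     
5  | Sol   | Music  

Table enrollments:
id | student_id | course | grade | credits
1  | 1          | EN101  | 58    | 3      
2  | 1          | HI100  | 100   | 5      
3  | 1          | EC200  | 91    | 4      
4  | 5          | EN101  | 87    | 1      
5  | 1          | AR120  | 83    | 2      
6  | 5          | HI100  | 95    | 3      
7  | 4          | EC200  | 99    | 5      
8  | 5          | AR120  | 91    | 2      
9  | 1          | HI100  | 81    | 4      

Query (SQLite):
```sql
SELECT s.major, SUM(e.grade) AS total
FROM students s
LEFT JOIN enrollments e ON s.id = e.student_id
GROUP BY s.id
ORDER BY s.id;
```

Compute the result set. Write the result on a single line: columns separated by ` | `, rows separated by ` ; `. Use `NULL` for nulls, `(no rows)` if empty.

LEFT JOIN keeps every students row; unmatched ones get NULL for enrollments columns.
Group by students.id and compute SUM(e.grade). SUM over an all-NULL group is NULL.
  1: ids {1, 2, 3, 5, 9} → SUM(e.grade)=413
  2: ids {—} → SUM(e.grade)=NULL
  3: ids {—} → SUM(e.grade)=NULL
  4: ids {7} → SUM(e.grade)=99
  5: ids {4, 6, 8} → SUM(e.grade)=273

Art | 413 ; Physics | NULL ; Music | NULL ; CS | 99 ; Music | 273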